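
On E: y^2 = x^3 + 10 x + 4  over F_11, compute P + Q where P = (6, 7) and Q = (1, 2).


P != Q, so use the chord formula.
s = (y2 - y1) / (x2 - x1) = (6) / (6) mod 11 = 1
x3 = s^2 - x1 - x2 mod 11 = 1^2 - 6 - 1 = 5
y3 = s (x1 - x3) - y1 mod 11 = 1 * (6 - 5) - 7 = 5

P + Q = (5, 5)


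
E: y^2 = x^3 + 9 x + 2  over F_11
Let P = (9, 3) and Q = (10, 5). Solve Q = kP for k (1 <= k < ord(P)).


Enumerate multiples of P until we hit Q = (10, 5):
  1P = (9, 3)
  2P = (8, 6)
  3P = (3, 1)
  4P = (4, 6)
  5P = (1, 1)
  6P = (10, 5)
Match found at i = 6.

k = 6


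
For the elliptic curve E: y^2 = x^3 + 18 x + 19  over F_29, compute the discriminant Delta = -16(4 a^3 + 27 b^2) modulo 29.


4 a^3 + 27 b^2 = 4*18^3 + 27*19^2 = 23328 + 9747 = 33075
Delta = -16 * (33075) = -529200
Delta mod 29 = 21

Delta = 21 (mod 29)


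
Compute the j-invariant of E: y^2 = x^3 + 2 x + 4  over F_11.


Delta = -16(4 a^3 + 27 b^2) mod 11 = 1
-1728 * (4 a)^3 = -1728 * (4*2)^3 mod 11 = 5
j = 5 * 1^(-1) mod 11 = 5

j = 5 (mod 11)


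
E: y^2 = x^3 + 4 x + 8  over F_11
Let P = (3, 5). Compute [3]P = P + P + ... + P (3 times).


k = 3 = 11_2 (binary, LSB first: 11)
Double-and-add from P = (3, 5):
  bit 0 = 1: acc = O + (3, 5) = (3, 5)
  bit 1 = 1: acc = (3, 5) + (9, 5) = (10, 6)

3P = (10, 6)


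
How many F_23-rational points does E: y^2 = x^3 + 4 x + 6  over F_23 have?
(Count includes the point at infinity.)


For each x in F_23, count y with y^2 = x^3 + 4 x + 6 mod 23:
  x = 0: RHS = 6, y in [11, 12]  -> 2 point(s)
  x = 5: RHS = 13, y in [6, 17]  -> 2 point(s)
  x = 6: RHS = 16, y in [4, 19]  -> 2 point(s)
  x = 7: RHS = 9, y in [3, 20]  -> 2 point(s)
  x = 9: RHS = 12, y in [9, 14]  -> 2 point(s)
  x = 11: RHS = 1, y in [1, 22]  -> 2 point(s)
  x = 13: RHS = 1, y in [1, 22]  -> 2 point(s)
  x = 14: RHS = 0, y in [0]  -> 1 point(s)
  x = 16: RHS = 3, y in [7, 16]  -> 2 point(s)
  x = 19: RHS = 18, y in [8, 15]  -> 2 point(s)
  x = 20: RHS = 13, y in [6, 17]  -> 2 point(s)
  x = 21: RHS = 13, y in [6, 17]  -> 2 point(s)
  x = 22: RHS = 1, y in [1, 22]  -> 2 point(s)
Affine points: 25. Add the point at infinity: total = 26.

#E(F_23) = 26


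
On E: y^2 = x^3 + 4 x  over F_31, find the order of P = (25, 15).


Compute successive multiples of P until we hit O:
  1P = (25, 15)
  2P = (1, 25)
  3P = (14, 14)
  4P = (2, 4)
  5P = (18, 18)
  6P = (4, 7)
  7P = (20, 12)
  8P = (0, 0)
  ... (continuing to 16P)
  16P = O

ord(P) = 16


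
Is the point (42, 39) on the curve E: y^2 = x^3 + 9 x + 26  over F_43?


Check whether y^2 = x^3 + 9 x + 26 (mod 43) for (x, y) = (42, 39).
LHS: y^2 = 39^2 mod 43 = 16
RHS: x^3 + 9 x + 26 = 42^3 + 9*42 + 26 mod 43 = 16
LHS = RHS

Yes, on the curve


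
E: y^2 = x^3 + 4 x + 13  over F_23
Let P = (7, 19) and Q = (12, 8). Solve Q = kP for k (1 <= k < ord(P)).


Enumerate multiples of P until we hit Q = (12, 8):
  1P = (7, 19)
  2P = (12, 15)
  3P = (12, 8)
Match found at i = 3.

k = 3


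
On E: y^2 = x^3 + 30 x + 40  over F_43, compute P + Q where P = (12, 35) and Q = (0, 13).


P != Q, so use the chord formula.
s = (y2 - y1) / (x2 - x1) = (21) / (31) mod 43 = 9
x3 = s^2 - x1 - x2 mod 43 = 9^2 - 12 - 0 = 26
y3 = s (x1 - x3) - y1 mod 43 = 9 * (12 - 26) - 35 = 11

P + Q = (26, 11)


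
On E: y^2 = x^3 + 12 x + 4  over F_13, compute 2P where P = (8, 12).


Doubling: s = (3 x1^2 + a) / (2 y1)
s = (3*8^2 + 12) / (2*12) mod 13 = 2
x3 = s^2 - 2 x1 mod 13 = 2^2 - 2*8 = 1
y3 = s (x1 - x3) - y1 mod 13 = 2 * (8 - 1) - 12 = 2

2P = (1, 2)


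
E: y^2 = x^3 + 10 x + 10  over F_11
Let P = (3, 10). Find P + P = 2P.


Doubling: s = (3 x1^2 + a) / (2 y1)
s = (3*3^2 + 10) / (2*10) mod 11 = 9
x3 = s^2 - 2 x1 mod 11 = 9^2 - 2*3 = 9
y3 = s (x1 - x3) - y1 mod 11 = 9 * (3 - 9) - 10 = 2

2P = (9, 2)


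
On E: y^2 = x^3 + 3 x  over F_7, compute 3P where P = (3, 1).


k = 3 = 11_2 (binary, LSB first: 11)
Double-and-add from P = (3, 1):
  bit 0 = 1: acc = O + (3, 1) = (3, 1)
  bit 1 = 1: acc = (3, 1) + (2, 0) = (3, 6)

3P = (3, 6)


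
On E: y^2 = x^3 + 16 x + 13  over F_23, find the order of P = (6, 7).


Compute successive multiples of P until we hit O:
  1P = (6, 7)
  2P = (12, 22)
  3P = (17, 0)
  4P = (12, 1)
  5P = (6, 16)
  6P = O

ord(P) = 6


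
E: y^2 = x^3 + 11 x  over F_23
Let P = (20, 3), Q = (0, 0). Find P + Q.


P != Q, so use the chord formula.
s = (y2 - y1) / (x2 - x1) = (20) / (3) mod 23 = 22
x3 = s^2 - x1 - x2 mod 23 = 22^2 - 20 - 0 = 4
y3 = s (x1 - x3) - y1 mod 23 = 22 * (20 - 4) - 3 = 4

P + Q = (4, 4)


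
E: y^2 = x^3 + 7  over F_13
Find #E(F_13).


For each x in F_13, count y with y^2 = x^3 + 0 x + 7 mod 13:
  x = 7: RHS = 12, y in [5, 8]  -> 2 point(s)
  x = 8: RHS = 12, y in [5, 8]  -> 2 point(s)
  x = 11: RHS = 12, y in [5, 8]  -> 2 point(s)
Affine points: 6. Add the point at infinity: total = 7.

#E(F_13) = 7


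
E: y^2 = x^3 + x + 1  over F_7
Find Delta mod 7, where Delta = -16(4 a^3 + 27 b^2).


4 a^3 + 27 b^2 = 4*1^3 + 27*1^2 = 4 + 27 = 31
Delta = -16 * (31) = -496
Delta mod 7 = 1

Delta = 1 (mod 7)


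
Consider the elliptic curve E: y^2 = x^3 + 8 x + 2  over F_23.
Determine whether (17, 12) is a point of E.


Check whether y^2 = x^3 + 8 x + 2 (mod 23) for (x, y) = (17, 12).
LHS: y^2 = 12^2 mod 23 = 6
RHS: x^3 + 8 x + 2 = 17^3 + 8*17 + 2 mod 23 = 14
LHS != RHS

No, not on the curve


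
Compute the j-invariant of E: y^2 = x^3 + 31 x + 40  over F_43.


Delta = -16(4 a^3 + 27 b^2) mod 43 = 21
-1728 * (4 a)^3 = -1728 * (4*31)^3 mod 43 = 11
j = 11 * 21^(-1) mod 43 = 21

j = 21 (mod 43)


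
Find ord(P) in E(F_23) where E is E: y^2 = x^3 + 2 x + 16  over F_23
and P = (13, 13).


Compute successive multiples of P until we hit O:
  1P = (13, 13)
  2P = (21, 2)
  3P = (20, 11)
  4P = (22, 6)
  5P = (17, 8)
  6P = (19, 6)
  7P = (16, 2)
  8P = (10, 22)
  ... (continuing to 27P)
  27P = O

ord(P) = 27


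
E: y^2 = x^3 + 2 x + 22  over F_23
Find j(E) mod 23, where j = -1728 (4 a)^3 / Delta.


Delta = -16(4 a^3 + 27 b^2) mod 23 = 22
-1728 * (4 a)^3 = -1728 * (4*2)^3 mod 23 = 5
j = 5 * 22^(-1) mod 23 = 18

j = 18 (mod 23)


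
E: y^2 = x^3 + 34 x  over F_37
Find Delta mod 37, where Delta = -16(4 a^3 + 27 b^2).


4 a^3 + 27 b^2 = 4*34^3 + 27*0^2 = 157216 + 0 = 157216
Delta = -16 * (157216) = -2515456
Delta mod 37 = 26

Delta = 26 (mod 37)


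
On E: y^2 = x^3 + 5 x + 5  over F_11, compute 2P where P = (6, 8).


Doubling: s = (3 x1^2 + a) / (2 y1)
s = (3*6^2 + 5) / (2*8) mod 11 = 5
x3 = s^2 - 2 x1 mod 11 = 5^2 - 2*6 = 2
y3 = s (x1 - x3) - y1 mod 11 = 5 * (6 - 2) - 8 = 1

2P = (2, 1)


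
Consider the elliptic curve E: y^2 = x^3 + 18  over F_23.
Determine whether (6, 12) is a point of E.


Check whether y^2 = x^3 + 0 x + 18 (mod 23) for (x, y) = (6, 12).
LHS: y^2 = 12^2 mod 23 = 6
RHS: x^3 + 0 x + 18 = 6^3 + 0*6 + 18 mod 23 = 4
LHS != RHS

No, not on the curve


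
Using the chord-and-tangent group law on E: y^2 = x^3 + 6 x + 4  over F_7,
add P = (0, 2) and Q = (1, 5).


P != Q, so use the chord formula.
s = (y2 - y1) / (x2 - x1) = (3) / (1) mod 7 = 3
x3 = s^2 - x1 - x2 mod 7 = 3^2 - 0 - 1 = 1
y3 = s (x1 - x3) - y1 mod 7 = 3 * (0 - 1) - 2 = 2

P + Q = (1, 2)


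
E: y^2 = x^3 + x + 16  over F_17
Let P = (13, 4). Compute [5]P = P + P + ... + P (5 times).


k = 5 = 101_2 (binary, LSB first: 101)
Double-and-add from P = (13, 4):
  bit 0 = 1: acc = O + (13, 4) = (13, 4)
  bit 1 = 0: acc unchanged = (13, 4)
  bit 2 = 1: acc = (13, 4) + (7, 14) = (13, 13)

5P = (13, 13)


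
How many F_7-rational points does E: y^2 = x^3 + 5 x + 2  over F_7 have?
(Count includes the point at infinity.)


For each x in F_7, count y with y^2 = x^3 + 5 x + 2 mod 7:
  x = 0: RHS = 2, y in [3, 4]  -> 2 point(s)
  x = 1: RHS = 1, y in [1, 6]  -> 2 point(s)
  x = 3: RHS = 2, y in [3, 4]  -> 2 point(s)
  x = 4: RHS = 2, y in [3, 4]  -> 2 point(s)
Affine points: 8. Add the point at infinity: total = 9.

#E(F_7) = 9


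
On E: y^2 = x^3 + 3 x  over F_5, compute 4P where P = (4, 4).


k = 4 = 100_2 (binary, LSB first: 001)
Double-and-add from P = (4, 4):
  bit 0 = 0: acc unchanged = O
  bit 1 = 0: acc unchanged = O
  bit 2 = 1: acc = O + (4, 1) = (4, 1)

4P = (4, 1)


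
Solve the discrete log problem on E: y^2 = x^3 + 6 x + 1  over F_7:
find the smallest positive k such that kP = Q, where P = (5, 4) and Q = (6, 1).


Enumerate multiples of P until we hit Q = (6, 1):
  1P = (5, 4)
  2P = (6, 6)
  3P = (0, 6)
  4P = (3, 5)
  5P = (1, 1)
  6P = (2, 0)
  7P = (1, 6)
  8P = (3, 2)
  9P = (0, 1)
  10P = (6, 1)
Match found at i = 10.

k = 10


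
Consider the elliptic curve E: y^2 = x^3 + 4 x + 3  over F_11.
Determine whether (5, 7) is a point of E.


Check whether y^2 = x^3 + 4 x + 3 (mod 11) for (x, y) = (5, 7).
LHS: y^2 = 7^2 mod 11 = 5
RHS: x^3 + 4 x + 3 = 5^3 + 4*5 + 3 mod 11 = 5
LHS = RHS

Yes, on the curve


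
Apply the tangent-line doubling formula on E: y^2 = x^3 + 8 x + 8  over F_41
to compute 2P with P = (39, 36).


Doubling: s = (3 x1^2 + a) / (2 y1)
s = (3*39^2 + 8) / (2*36) mod 41 = 39
x3 = s^2 - 2 x1 mod 41 = 39^2 - 2*39 = 8
y3 = s (x1 - x3) - y1 mod 41 = 39 * (39 - 8) - 36 = 25

2P = (8, 25)


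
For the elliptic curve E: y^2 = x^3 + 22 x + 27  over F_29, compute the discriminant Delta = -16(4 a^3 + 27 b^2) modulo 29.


4 a^3 + 27 b^2 = 4*22^3 + 27*27^2 = 42592 + 19683 = 62275
Delta = -16 * (62275) = -996400
Delta mod 29 = 11

Delta = 11 (mod 29)


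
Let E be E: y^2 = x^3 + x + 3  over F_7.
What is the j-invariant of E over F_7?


Delta = -16(4 a^3 + 27 b^2) mod 7 = 3
-1728 * (4 a)^3 = -1728 * (4*1)^3 mod 7 = 1
j = 1 * 3^(-1) mod 7 = 5

j = 5 (mod 7)


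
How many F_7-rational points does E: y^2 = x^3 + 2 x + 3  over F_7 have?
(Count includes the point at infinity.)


For each x in F_7, count y with y^2 = x^3 + 2 x + 3 mod 7:
  x = 2: RHS = 1, y in [1, 6]  -> 2 point(s)
  x = 3: RHS = 1, y in [1, 6]  -> 2 point(s)
  x = 6: RHS = 0, y in [0]  -> 1 point(s)
Affine points: 5. Add the point at infinity: total = 6.

#E(F_7) = 6


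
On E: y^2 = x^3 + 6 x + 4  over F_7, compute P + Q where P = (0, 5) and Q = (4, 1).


P != Q, so use the chord formula.
s = (y2 - y1) / (x2 - x1) = (3) / (4) mod 7 = 6
x3 = s^2 - x1 - x2 mod 7 = 6^2 - 0 - 4 = 4
y3 = s (x1 - x3) - y1 mod 7 = 6 * (0 - 4) - 5 = 6

P + Q = (4, 6)


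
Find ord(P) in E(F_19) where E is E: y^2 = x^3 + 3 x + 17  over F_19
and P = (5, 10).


Compute successive multiples of P until we hit O:
  1P = (5, 10)
  2P = (13, 12)
  3P = (7, 18)
  4P = (4, 13)
  5P = (0, 13)
  6P = (6, 2)
  7P = (15, 13)
  8P = (16, 0)
  ... (continuing to 16P)
  16P = O

ord(P) = 16


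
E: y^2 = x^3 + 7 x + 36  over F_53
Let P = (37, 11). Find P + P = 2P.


Doubling: s = (3 x1^2 + a) / (2 y1)
s = (3*37^2 + 7) / (2*11) mod 53 = 28
x3 = s^2 - 2 x1 mod 53 = 28^2 - 2*37 = 21
y3 = s (x1 - x3) - y1 mod 53 = 28 * (37 - 21) - 11 = 13

2P = (21, 13)


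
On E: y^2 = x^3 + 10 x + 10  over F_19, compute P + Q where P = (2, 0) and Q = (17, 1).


P != Q, so use the chord formula.
s = (y2 - y1) / (x2 - x1) = (1) / (15) mod 19 = 14
x3 = s^2 - x1 - x2 mod 19 = 14^2 - 2 - 17 = 6
y3 = s (x1 - x3) - y1 mod 19 = 14 * (2 - 6) - 0 = 1

P + Q = (6, 1)


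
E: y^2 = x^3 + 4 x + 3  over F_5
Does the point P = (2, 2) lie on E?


Check whether y^2 = x^3 + 4 x + 3 (mod 5) for (x, y) = (2, 2).
LHS: y^2 = 2^2 mod 5 = 4
RHS: x^3 + 4 x + 3 = 2^3 + 4*2 + 3 mod 5 = 4
LHS = RHS

Yes, on the curve


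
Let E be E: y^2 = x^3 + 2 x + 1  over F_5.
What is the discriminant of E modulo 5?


4 a^3 + 27 b^2 = 4*2^3 + 27*1^2 = 32 + 27 = 59
Delta = -16 * (59) = -944
Delta mod 5 = 1

Delta = 1 (mod 5)


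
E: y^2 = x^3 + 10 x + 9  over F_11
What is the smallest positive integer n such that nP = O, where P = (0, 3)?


Compute successive multiples of P until we hit O:
  1P = (0, 3)
  2P = (4, 5)
  3P = (10, 3)
  4P = (1, 8)
  5P = (2, 9)
  6P = (7, 9)
  7P = (9, 5)
  8P = (3, 0)
  ... (continuing to 16P)
  16P = O

ord(P) = 16


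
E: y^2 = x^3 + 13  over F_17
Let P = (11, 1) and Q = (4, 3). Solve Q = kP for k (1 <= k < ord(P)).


Enumerate multiples of P until we hit Q = (4, 3):
  1P = (11, 1)
  2P = (4, 3)
Match found at i = 2.

k = 2


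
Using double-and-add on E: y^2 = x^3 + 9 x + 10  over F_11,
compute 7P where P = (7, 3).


k = 7 = 111_2 (binary, LSB first: 111)
Double-and-add from P = (7, 3):
  bit 0 = 1: acc = O + (7, 3) = (7, 3)
  bit 1 = 1: acc = (7, 3) + (2, 6) = (5, 9)
  bit 2 = 1: acc = (5, 9) + (8, 0) = (7, 8)

7P = (7, 8)


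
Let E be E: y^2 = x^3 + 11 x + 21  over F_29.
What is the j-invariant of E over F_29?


Delta = -16(4 a^3 + 27 b^2) mod 29 = 7
-1728 * (4 a)^3 = -1728 * (4*11)^3 mod 29 = 16
j = 16 * 7^(-1) mod 29 = 23

j = 23 (mod 29)


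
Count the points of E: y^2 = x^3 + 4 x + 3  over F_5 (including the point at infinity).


For each x in F_5, count y with y^2 = x^3 + 4 x + 3 mod 5:
  x = 2: RHS = 4, y in [2, 3]  -> 2 point(s)
Affine points: 2. Add the point at infinity: total = 3.

#E(F_5) = 3


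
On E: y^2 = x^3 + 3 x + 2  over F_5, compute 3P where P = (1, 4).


k = 3 = 11_2 (binary, LSB first: 11)
Double-and-add from P = (1, 4):
  bit 0 = 1: acc = O + (1, 4) = (1, 4)
  bit 1 = 1: acc = (1, 4) + (2, 4) = (2, 1)

3P = (2, 1)


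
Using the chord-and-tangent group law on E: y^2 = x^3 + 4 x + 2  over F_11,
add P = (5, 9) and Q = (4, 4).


P != Q, so use the chord formula.
s = (y2 - y1) / (x2 - x1) = (6) / (10) mod 11 = 5
x3 = s^2 - x1 - x2 mod 11 = 5^2 - 5 - 4 = 5
y3 = s (x1 - x3) - y1 mod 11 = 5 * (5 - 5) - 9 = 2

P + Q = (5, 2)


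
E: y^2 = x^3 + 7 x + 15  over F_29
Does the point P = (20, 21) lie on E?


Check whether y^2 = x^3 + 7 x + 15 (mod 29) for (x, y) = (20, 21).
LHS: y^2 = 21^2 mod 29 = 6
RHS: x^3 + 7 x + 15 = 20^3 + 7*20 + 15 mod 29 = 6
LHS = RHS

Yes, on the curve


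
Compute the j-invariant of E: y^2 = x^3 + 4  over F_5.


Delta = -16(4 a^3 + 27 b^2) mod 5 = 3
-1728 * (4 a)^3 = -1728 * (4*0)^3 mod 5 = 0
j = 0 * 3^(-1) mod 5 = 0

j = 0 (mod 5)


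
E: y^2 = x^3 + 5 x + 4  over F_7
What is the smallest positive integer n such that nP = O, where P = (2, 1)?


Compute successive multiples of P until we hit O:
  1P = (2, 1)
  2P = (0, 2)
  3P = (0, 5)
  4P = (2, 6)
  5P = O

ord(P) = 5


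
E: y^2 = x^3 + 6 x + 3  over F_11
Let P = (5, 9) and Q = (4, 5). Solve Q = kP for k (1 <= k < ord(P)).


Enumerate multiples of P until we hit Q = (4, 5):
  1P = (5, 9)
  2P = (2, 10)
  3P = (9, 7)
  4P = (0, 5)
  5P = (4, 5)
Match found at i = 5.

k = 5


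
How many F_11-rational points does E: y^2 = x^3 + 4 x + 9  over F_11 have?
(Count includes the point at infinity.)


For each x in F_11, count y with y^2 = x^3 + 4 x + 9 mod 11:
  x = 0: RHS = 9, y in [3, 8]  -> 2 point(s)
  x = 1: RHS = 3, y in [5, 6]  -> 2 point(s)
  x = 2: RHS = 3, y in [5, 6]  -> 2 point(s)
  x = 3: RHS = 4, y in [2, 9]  -> 2 point(s)
  x = 4: RHS = 1, y in [1, 10]  -> 2 point(s)
  x = 5: RHS = 0, y in [0]  -> 1 point(s)
  x = 8: RHS = 3, y in [5, 6]  -> 2 point(s)
  x = 9: RHS = 4, y in [2, 9]  -> 2 point(s)
  x = 10: RHS = 4, y in [2, 9]  -> 2 point(s)
Affine points: 17. Add the point at infinity: total = 18.

#E(F_11) = 18


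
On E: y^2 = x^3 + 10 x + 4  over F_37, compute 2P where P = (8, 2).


Doubling: s = (3 x1^2 + a) / (2 y1)
s = (3*8^2 + 10) / (2*2) mod 37 = 32
x3 = s^2 - 2 x1 mod 37 = 32^2 - 2*8 = 9
y3 = s (x1 - x3) - y1 mod 37 = 32 * (8 - 9) - 2 = 3

2P = (9, 3)


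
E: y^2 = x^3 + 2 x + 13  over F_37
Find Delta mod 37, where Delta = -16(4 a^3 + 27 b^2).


4 a^3 + 27 b^2 = 4*2^3 + 27*13^2 = 32 + 4563 = 4595
Delta = -16 * (4595) = -73520
Delta mod 37 = 36

Delta = 36 (mod 37)


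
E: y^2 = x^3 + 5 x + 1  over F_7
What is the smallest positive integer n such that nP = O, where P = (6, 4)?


Compute successive multiples of P until we hit O:
  1P = (6, 4)
  2P = (3, 6)
  3P = (0, 6)
  4P = (5, 5)
  5P = (4, 1)
  6P = (1, 0)
  7P = (4, 6)
  8P = (5, 2)
  ... (continuing to 12P)
  12P = O

ord(P) = 12


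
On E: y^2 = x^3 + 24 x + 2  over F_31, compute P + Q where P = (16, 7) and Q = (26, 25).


P != Q, so use the chord formula.
s = (y2 - y1) / (x2 - x1) = (18) / (10) mod 31 = 8
x3 = s^2 - x1 - x2 mod 31 = 8^2 - 16 - 26 = 22
y3 = s (x1 - x3) - y1 mod 31 = 8 * (16 - 22) - 7 = 7

P + Q = (22, 7)


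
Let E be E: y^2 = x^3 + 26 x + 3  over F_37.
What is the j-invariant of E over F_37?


Delta = -16(4 a^3 + 27 b^2) mod 37 = 7
-1728 * (4 a)^3 = -1728 * (4*26)^3 mod 37 = 1
j = 1 * 7^(-1) mod 37 = 16

j = 16 (mod 37)


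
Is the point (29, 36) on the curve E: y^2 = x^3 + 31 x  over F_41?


Check whether y^2 = x^3 + 31 x + 0 (mod 41) for (x, y) = (29, 36).
LHS: y^2 = 36^2 mod 41 = 25
RHS: x^3 + 31 x + 0 = 29^3 + 31*29 + 0 mod 41 = 32
LHS != RHS

No, not on the curve


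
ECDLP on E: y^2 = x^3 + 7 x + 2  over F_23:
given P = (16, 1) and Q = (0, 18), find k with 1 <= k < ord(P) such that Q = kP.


Enumerate multiples of P until we hit Q = (0, 18):
  1P = (16, 1)
  2P = (9, 9)
  3P = (4, 5)
  4P = (21, 16)
  5P = (18, 16)
  6P = (5, 1)
  7P = (2, 22)
  8P = (13, 6)
  9P = (7, 7)
  10P = (3, 21)
  11P = (8, 15)
  12P = (15, 3)
  13P = (19, 5)
  14P = (0, 5)
  15P = (20, 0)
  16P = (0, 18)
Match found at i = 16.

k = 16


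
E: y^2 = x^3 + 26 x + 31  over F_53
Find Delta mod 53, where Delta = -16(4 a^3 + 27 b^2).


4 a^3 + 27 b^2 = 4*26^3 + 27*31^2 = 70304 + 25947 = 96251
Delta = -16 * (96251) = -1540016
Delta mod 53 = 5

Delta = 5 (mod 53)


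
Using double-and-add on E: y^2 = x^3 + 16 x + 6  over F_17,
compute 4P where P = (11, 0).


k = 4 = 100_2 (binary, LSB first: 001)
Double-and-add from P = (11, 0):
  bit 0 = 0: acc unchanged = O
  bit 1 = 0: acc unchanged = O
  bit 2 = 1: acc = O + O = O

4P = O


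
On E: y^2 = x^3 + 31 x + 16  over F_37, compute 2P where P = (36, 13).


Doubling: s = (3 x1^2 + a) / (2 y1)
s = (3*36^2 + 31) / (2*13) mod 37 = 7
x3 = s^2 - 2 x1 mod 37 = 7^2 - 2*36 = 14
y3 = s (x1 - x3) - y1 mod 37 = 7 * (36 - 14) - 13 = 30

2P = (14, 30)


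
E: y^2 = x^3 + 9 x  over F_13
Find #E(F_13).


For each x in F_13, count y with y^2 = x^3 + 9 x + 0 mod 13:
  x = 0: RHS = 0, y in [0]  -> 1 point(s)
  x = 1: RHS = 10, y in [6, 7]  -> 2 point(s)
  x = 2: RHS = 0, y in [0]  -> 1 point(s)
  x = 4: RHS = 9, y in [3, 10]  -> 2 point(s)
  x = 5: RHS = 1, y in [1, 12]  -> 2 point(s)
  x = 6: RHS = 10, y in [6, 7]  -> 2 point(s)
  x = 7: RHS = 3, y in [4, 9]  -> 2 point(s)
  x = 8: RHS = 12, y in [5, 8]  -> 2 point(s)
  x = 9: RHS = 4, y in [2, 11]  -> 2 point(s)
  x = 11: RHS = 0, y in [0]  -> 1 point(s)
  x = 12: RHS = 3, y in [4, 9]  -> 2 point(s)
Affine points: 19. Add the point at infinity: total = 20.

#E(F_13) = 20


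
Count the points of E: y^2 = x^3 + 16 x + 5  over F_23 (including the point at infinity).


For each x in F_23, count y with y^2 = x^3 + 16 x + 5 mod 23:
  x = 4: RHS = 18, y in [8, 15]  -> 2 point(s)
  x = 5: RHS = 3, y in [7, 16]  -> 2 point(s)
  x = 6: RHS = 18, y in [8, 15]  -> 2 point(s)
  x = 7: RHS = 0, y in [0]  -> 1 point(s)
  x = 8: RHS = 1, y in [1, 22]  -> 2 point(s)
  x = 9: RHS = 4, y in [2, 21]  -> 2 point(s)
  x = 12: RHS = 16, y in [4, 19]  -> 2 point(s)
  x = 13: RHS = 18, y in [8, 15]  -> 2 point(s)
  x = 14: RHS = 6, y in [11, 12]  -> 2 point(s)
  x = 15: RHS = 9, y in [3, 20]  -> 2 point(s)
Affine points: 19. Add the point at infinity: total = 20.

#E(F_23) = 20


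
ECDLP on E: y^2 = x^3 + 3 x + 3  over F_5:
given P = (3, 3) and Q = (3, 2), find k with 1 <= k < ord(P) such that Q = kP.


Enumerate multiples of P until we hit Q = (3, 2):
  1P = (3, 3)
  2P = (4, 2)
  3P = (4, 3)
  4P = (3, 2)
Match found at i = 4.

k = 4


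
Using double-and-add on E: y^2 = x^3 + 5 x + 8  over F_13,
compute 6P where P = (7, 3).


k = 6 = 110_2 (binary, LSB first: 011)
Double-and-add from P = (7, 3):
  bit 0 = 0: acc unchanged = O
  bit 1 = 1: acc = O + (11, 4) = (11, 4)
  bit 2 = 1: acc = (11, 4) + (1, 1) = (2, 0)

6P = (2, 0)


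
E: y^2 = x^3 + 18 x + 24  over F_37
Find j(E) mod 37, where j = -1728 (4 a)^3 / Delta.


Delta = -16(4 a^3 + 27 b^2) mod 37 = 1
-1728 * (4 a)^3 = -1728 * (4*18)^3 mod 37 = 23
j = 23 * 1^(-1) mod 37 = 23

j = 23 (mod 37)


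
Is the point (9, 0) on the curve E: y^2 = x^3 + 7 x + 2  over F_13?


Check whether y^2 = x^3 + 7 x + 2 (mod 13) for (x, y) = (9, 0).
LHS: y^2 = 0^2 mod 13 = 0
RHS: x^3 + 7 x + 2 = 9^3 + 7*9 + 2 mod 13 = 1
LHS != RHS

No, not on the curve


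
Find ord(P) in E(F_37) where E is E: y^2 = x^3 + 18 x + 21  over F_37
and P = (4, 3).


Compute successive multiples of P until we hit O:
  1P = (4, 3)
  2P = (2, 19)
  3P = (21, 22)
  4P = (8, 23)
  5P = (13, 26)
  6P = (11, 12)
  7P = (1, 22)
  8P = (31, 20)
  ... (continuing to 43P)
  43P = O

ord(P) = 43


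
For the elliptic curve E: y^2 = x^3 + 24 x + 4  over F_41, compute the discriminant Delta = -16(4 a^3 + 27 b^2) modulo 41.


4 a^3 + 27 b^2 = 4*24^3 + 27*4^2 = 55296 + 432 = 55728
Delta = -16 * (55728) = -891648
Delta mod 41 = 20

Delta = 20 (mod 41)


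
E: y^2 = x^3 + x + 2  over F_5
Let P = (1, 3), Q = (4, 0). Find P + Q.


P != Q, so use the chord formula.
s = (y2 - y1) / (x2 - x1) = (2) / (3) mod 5 = 4
x3 = s^2 - x1 - x2 mod 5 = 4^2 - 1 - 4 = 1
y3 = s (x1 - x3) - y1 mod 5 = 4 * (1 - 1) - 3 = 2

P + Q = (1, 2)


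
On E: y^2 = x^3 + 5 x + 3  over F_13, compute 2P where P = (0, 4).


Doubling: s = (3 x1^2 + a) / (2 y1)
s = (3*0^2 + 5) / (2*4) mod 13 = 12
x3 = s^2 - 2 x1 mod 13 = 12^2 - 2*0 = 1
y3 = s (x1 - x3) - y1 mod 13 = 12 * (0 - 1) - 4 = 10

2P = (1, 10)


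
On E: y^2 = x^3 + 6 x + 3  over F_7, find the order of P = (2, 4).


Compute successive multiples of P until we hit O:
  1P = (2, 4)
  2P = (5, 5)
  3P = (4, 0)
  4P = (5, 2)
  5P = (2, 3)
  6P = O

ord(P) = 6


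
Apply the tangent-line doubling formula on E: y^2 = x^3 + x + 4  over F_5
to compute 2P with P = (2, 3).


Doubling: s = (3 x1^2 + a) / (2 y1)
s = (3*2^2 + 1) / (2*3) mod 5 = 3
x3 = s^2 - 2 x1 mod 5 = 3^2 - 2*2 = 0
y3 = s (x1 - x3) - y1 mod 5 = 3 * (2 - 0) - 3 = 3

2P = (0, 3)


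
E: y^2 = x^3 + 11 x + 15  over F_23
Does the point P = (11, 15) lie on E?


Check whether y^2 = x^3 + 11 x + 15 (mod 23) for (x, y) = (11, 15).
LHS: y^2 = 15^2 mod 23 = 18
RHS: x^3 + 11 x + 15 = 11^3 + 11*11 + 15 mod 23 = 18
LHS = RHS

Yes, on the curve


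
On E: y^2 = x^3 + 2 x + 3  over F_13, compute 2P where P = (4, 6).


k = 2 = 10_2 (binary, LSB first: 01)
Double-and-add from P = (4, 6):
  bit 0 = 0: acc unchanged = O
  bit 1 = 1: acc = O + (9, 10) = (9, 10)

2P = (9, 10)


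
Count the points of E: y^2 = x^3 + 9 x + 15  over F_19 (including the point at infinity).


For each x in F_19, count y with y^2 = x^3 + 9 x + 15 mod 19:
  x = 1: RHS = 6, y in [5, 14]  -> 2 point(s)
  x = 4: RHS = 1, y in [1, 18]  -> 2 point(s)
  x = 6: RHS = 0, y in [0]  -> 1 point(s)
  x = 11: RHS = 1, y in [1, 18]  -> 2 point(s)
  x = 13: RHS = 11, y in [7, 12]  -> 2 point(s)
  x = 14: RHS = 16, y in [4, 15]  -> 2 point(s)
  x = 18: RHS = 5, y in [9, 10]  -> 2 point(s)
Affine points: 13. Add the point at infinity: total = 14.

#E(F_19) = 14


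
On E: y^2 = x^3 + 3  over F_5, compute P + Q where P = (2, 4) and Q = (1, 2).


P != Q, so use the chord formula.
s = (y2 - y1) / (x2 - x1) = (3) / (4) mod 5 = 2
x3 = s^2 - x1 - x2 mod 5 = 2^2 - 2 - 1 = 1
y3 = s (x1 - x3) - y1 mod 5 = 2 * (2 - 1) - 4 = 3

P + Q = (1, 3)


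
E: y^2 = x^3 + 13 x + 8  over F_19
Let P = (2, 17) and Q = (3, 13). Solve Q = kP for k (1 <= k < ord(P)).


Enumerate multiples of P until we hit Q = (3, 13):
  1P = (2, 17)
  2P = (3, 13)
Match found at i = 2.

k = 2


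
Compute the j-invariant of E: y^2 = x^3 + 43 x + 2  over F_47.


Delta = -16(4 a^3 + 27 b^2) mod 47 = 18
-1728 * (4 a)^3 = -1728 * (4*43)^3 mod 47 = 17
j = 17 * 18^(-1) mod 47 = 14

j = 14 (mod 47)


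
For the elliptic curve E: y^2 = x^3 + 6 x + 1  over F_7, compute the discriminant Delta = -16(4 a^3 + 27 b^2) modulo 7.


4 a^3 + 27 b^2 = 4*6^3 + 27*1^2 = 864 + 27 = 891
Delta = -16 * (891) = -14256
Delta mod 7 = 3

Delta = 3 (mod 7)


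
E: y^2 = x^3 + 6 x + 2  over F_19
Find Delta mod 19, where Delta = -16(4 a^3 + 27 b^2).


4 a^3 + 27 b^2 = 4*6^3 + 27*2^2 = 864 + 108 = 972
Delta = -16 * (972) = -15552
Delta mod 19 = 9

Delta = 9 (mod 19)


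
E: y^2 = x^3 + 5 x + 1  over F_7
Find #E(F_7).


For each x in F_7, count y with y^2 = x^3 + 5 x + 1 mod 7:
  x = 0: RHS = 1, y in [1, 6]  -> 2 point(s)
  x = 1: RHS = 0, y in [0]  -> 1 point(s)
  x = 3: RHS = 1, y in [1, 6]  -> 2 point(s)
  x = 4: RHS = 1, y in [1, 6]  -> 2 point(s)
  x = 5: RHS = 4, y in [2, 5]  -> 2 point(s)
  x = 6: RHS = 2, y in [3, 4]  -> 2 point(s)
Affine points: 11. Add the point at infinity: total = 12.

#E(F_7) = 12


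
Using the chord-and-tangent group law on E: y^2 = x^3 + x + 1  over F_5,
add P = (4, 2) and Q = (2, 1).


P != Q, so use the chord formula.
s = (y2 - y1) / (x2 - x1) = (4) / (3) mod 5 = 3
x3 = s^2 - x1 - x2 mod 5 = 3^2 - 4 - 2 = 3
y3 = s (x1 - x3) - y1 mod 5 = 3 * (4 - 3) - 2 = 1

P + Q = (3, 1)


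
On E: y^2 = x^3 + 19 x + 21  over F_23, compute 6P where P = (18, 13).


k = 6 = 110_2 (binary, LSB first: 011)
Double-and-add from P = (18, 13):
  bit 0 = 0: acc unchanged = O
  bit 1 = 1: acc = O + (13, 21) = (13, 21)
  bit 2 = 1: acc = (13, 21) + (22, 1) = (6, 12)

6P = (6, 12)


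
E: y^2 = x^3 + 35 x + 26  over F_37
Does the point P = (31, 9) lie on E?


Check whether y^2 = x^3 + 35 x + 26 (mod 37) for (x, y) = (31, 9).
LHS: y^2 = 9^2 mod 37 = 7
RHS: x^3 + 35 x + 26 = 31^3 + 35*31 + 26 mod 37 = 7
LHS = RHS

Yes, on the curve


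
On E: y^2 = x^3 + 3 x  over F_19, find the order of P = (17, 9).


Compute successive multiples of P until we hit O:
  1P = (17, 9)
  2P = (1, 17)
  3P = (6, 14)
  4P = (5, 8)
  5P = (4, 0)
  6P = (5, 11)
  7P = (6, 5)
  8P = (1, 2)
  ... (continuing to 10P)
  10P = O

ord(P) = 10


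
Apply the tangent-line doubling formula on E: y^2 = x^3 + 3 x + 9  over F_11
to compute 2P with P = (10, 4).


Doubling: s = (3 x1^2 + a) / (2 y1)
s = (3*10^2 + 3) / (2*4) mod 11 = 9
x3 = s^2 - 2 x1 mod 11 = 9^2 - 2*10 = 6
y3 = s (x1 - x3) - y1 mod 11 = 9 * (10 - 6) - 4 = 10

2P = (6, 10)


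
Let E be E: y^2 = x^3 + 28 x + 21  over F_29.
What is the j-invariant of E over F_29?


Delta = -16(4 a^3 + 27 b^2) mod 29 = 24
-1728 * (4 a)^3 = -1728 * (4*28)^3 mod 29 = 15
j = 15 * 24^(-1) mod 29 = 26

j = 26 (mod 29)


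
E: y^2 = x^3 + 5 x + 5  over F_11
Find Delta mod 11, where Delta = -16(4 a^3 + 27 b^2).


4 a^3 + 27 b^2 = 4*5^3 + 27*5^2 = 500 + 675 = 1175
Delta = -16 * (1175) = -18800
Delta mod 11 = 10

Delta = 10 (mod 11)


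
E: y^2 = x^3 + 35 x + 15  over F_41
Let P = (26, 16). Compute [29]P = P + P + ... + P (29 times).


k = 29 = 11101_2 (binary, LSB first: 10111)
Double-and-add from P = (26, 16):
  bit 0 = 1: acc = O + (26, 16) = (26, 16)
  bit 1 = 0: acc unchanged = (26, 16)
  bit 2 = 1: acc = (26, 16) + (14, 16) = (1, 25)
  bit 3 = 1: acc = (1, 25) + (31, 31) = (32, 18)
  bit 4 = 1: acc = (32, 18) + (11, 3) = (37, 37)

29P = (37, 37)


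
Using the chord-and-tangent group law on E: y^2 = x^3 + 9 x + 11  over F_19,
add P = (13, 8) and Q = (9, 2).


P != Q, so use the chord formula.
s = (y2 - y1) / (x2 - x1) = (13) / (15) mod 19 = 11
x3 = s^2 - x1 - x2 mod 19 = 11^2 - 13 - 9 = 4
y3 = s (x1 - x3) - y1 mod 19 = 11 * (13 - 4) - 8 = 15

P + Q = (4, 15)


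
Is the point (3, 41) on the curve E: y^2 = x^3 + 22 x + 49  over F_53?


Check whether y^2 = x^3 + 22 x + 49 (mod 53) for (x, y) = (3, 41).
LHS: y^2 = 41^2 mod 53 = 38
RHS: x^3 + 22 x + 49 = 3^3 + 22*3 + 49 mod 53 = 36
LHS != RHS

No, not on the curve


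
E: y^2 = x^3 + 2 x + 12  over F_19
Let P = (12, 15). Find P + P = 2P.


Doubling: s = (3 x1^2 + a) / (2 y1)
s = (3*12^2 + 2) / (2*15) mod 19 = 17
x3 = s^2 - 2 x1 mod 19 = 17^2 - 2*12 = 18
y3 = s (x1 - x3) - y1 mod 19 = 17 * (12 - 18) - 15 = 16

2P = (18, 16)


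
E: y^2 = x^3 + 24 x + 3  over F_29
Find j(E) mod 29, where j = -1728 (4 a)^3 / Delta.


Delta = -16(4 a^3 + 27 b^2) mod 29 = 23
-1728 * (4 a)^3 = -1728 * (4*24)^3 mod 29 = 19
j = 19 * 23^(-1) mod 29 = 21

j = 21 (mod 29)


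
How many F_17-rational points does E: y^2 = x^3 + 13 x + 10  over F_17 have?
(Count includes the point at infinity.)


For each x in F_17, count y with y^2 = x^3 + 13 x + 10 mod 17:
  x = 3: RHS = 8, y in [5, 12]  -> 2 point(s)
  x = 5: RHS = 13, y in [8, 9]  -> 2 point(s)
  x = 6: RHS = 15, y in [7, 10]  -> 2 point(s)
  x = 7: RHS = 2, y in [6, 11]  -> 2 point(s)
  x = 10: RHS = 1, y in [1, 16]  -> 2 point(s)
  x = 13: RHS = 13, y in [8, 9]  -> 2 point(s)
  x = 16: RHS = 13, y in [8, 9]  -> 2 point(s)
Affine points: 14. Add the point at infinity: total = 15.

#E(F_17) = 15


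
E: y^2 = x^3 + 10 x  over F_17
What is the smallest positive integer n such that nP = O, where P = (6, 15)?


Compute successive multiples of P until we hit O:
  1P = (6, 15)
  2P = (4, 11)
  3P = (11, 9)
  4P = (13, 7)
  5P = (0, 0)
  6P = (13, 10)
  7P = (11, 8)
  8P = (4, 6)
  ... (continuing to 10P)
  10P = O

ord(P) = 10


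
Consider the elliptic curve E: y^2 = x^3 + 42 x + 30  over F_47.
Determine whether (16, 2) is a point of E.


Check whether y^2 = x^3 + 42 x + 30 (mod 47) for (x, y) = (16, 2).
LHS: y^2 = 2^2 mod 47 = 4
RHS: x^3 + 42 x + 30 = 16^3 + 42*16 + 30 mod 47 = 4
LHS = RHS

Yes, on the curve


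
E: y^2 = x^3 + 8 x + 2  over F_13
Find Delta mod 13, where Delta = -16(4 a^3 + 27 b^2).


4 a^3 + 27 b^2 = 4*8^3 + 27*2^2 = 2048 + 108 = 2156
Delta = -16 * (2156) = -34496
Delta mod 13 = 6

Delta = 6 (mod 13)


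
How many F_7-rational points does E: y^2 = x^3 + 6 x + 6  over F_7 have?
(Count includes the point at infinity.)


For each x in F_7, count y with y^2 = x^3 + 6 x + 6 mod 7:
  x = 3: RHS = 2, y in [3, 4]  -> 2 point(s)
  x = 5: RHS = 0, y in [0]  -> 1 point(s)
Affine points: 3. Add the point at infinity: total = 4.

#E(F_7) = 4


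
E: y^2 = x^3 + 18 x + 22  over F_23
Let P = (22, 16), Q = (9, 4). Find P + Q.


P != Q, so use the chord formula.
s = (y2 - y1) / (x2 - x1) = (11) / (10) mod 23 = 8
x3 = s^2 - x1 - x2 mod 23 = 8^2 - 22 - 9 = 10
y3 = s (x1 - x3) - y1 mod 23 = 8 * (22 - 10) - 16 = 11

P + Q = (10, 11)


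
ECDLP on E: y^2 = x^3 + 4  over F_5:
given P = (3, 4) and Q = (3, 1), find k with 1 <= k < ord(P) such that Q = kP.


Enumerate multiples of P until we hit Q = (3, 1):
  1P = (3, 4)
  2P = (0, 3)
  3P = (1, 0)
  4P = (0, 2)
  5P = (3, 1)
Match found at i = 5.

k = 5


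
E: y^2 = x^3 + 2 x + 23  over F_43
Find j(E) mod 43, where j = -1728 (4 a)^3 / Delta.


Delta = -16(4 a^3 + 27 b^2) mod 43 = 21
-1728 * (4 a)^3 = -1728 * (4*2)^3 mod 43 = 32
j = 32 * 21^(-1) mod 43 = 22

j = 22 (mod 43)


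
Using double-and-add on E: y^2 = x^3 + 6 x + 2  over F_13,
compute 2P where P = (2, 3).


k = 2 = 10_2 (binary, LSB first: 01)
Double-and-add from P = (2, 3):
  bit 0 = 0: acc unchanged = O
  bit 1 = 1: acc = O + (5, 1) = (5, 1)

2P = (5, 1)


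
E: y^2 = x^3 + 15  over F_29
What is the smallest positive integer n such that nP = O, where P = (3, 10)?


Compute successive multiples of P until we hit O:
  1P = (3, 10)
  2P = (3, 19)
  3P = O

ord(P) = 3


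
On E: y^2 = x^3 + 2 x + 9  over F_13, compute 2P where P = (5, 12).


Doubling: s = (3 x1^2 + a) / (2 y1)
s = (3*5^2 + 2) / (2*12) mod 13 = 7
x3 = s^2 - 2 x1 mod 13 = 7^2 - 2*5 = 0
y3 = s (x1 - x3) - y1 mod 13 = 7 * (5 - 0) - 12 = 10

2P = (0, 10)


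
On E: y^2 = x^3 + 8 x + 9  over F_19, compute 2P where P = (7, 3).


k = 2 = 10_2 (binary, LSB first: 01)
Double-and-add from P = (7, 3):
  bit 0 = 0: acc unchanged = O
  bit 1 = 1: acc = O + (10, 5) = (10, 5)

2P = (10, 5)


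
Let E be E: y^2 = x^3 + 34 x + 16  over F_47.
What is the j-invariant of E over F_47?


Delta = -16(4 a^3 + 27 b^2) mod 47 = 30
-1728 * (4 a)^3 = -1728 * (4*34)^3 mod 47 = 35
j = 35 * 30^(-1) mod 47 = 9

j = 9 (mod 47)


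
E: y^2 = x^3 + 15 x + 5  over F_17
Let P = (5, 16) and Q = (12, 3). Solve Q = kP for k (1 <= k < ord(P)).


Enumerate multiples of P until we hit Q = (12, 3):
  1P = (5, 16)
  2P = (9, 11)
  3P = (12, 14)
  4P = (15, 16)
  5P = (14, 1)
  6P = (14, 16)
  7P = (15, 1)
  8P = (12, 3)
Match found at i = 8.

k = 8


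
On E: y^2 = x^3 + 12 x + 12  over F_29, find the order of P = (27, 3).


Compute successive multiples of P until we hit O:
  1P = (27, 3)
  2P = (20, 25)
  3P = (12, 12)
  4P = (24, 1)
  5P = (1, 24)
  6P = (21, 10)
  7P = (17, 24)
  8P = (10, 28)
  ... (continuing to 40P)
  40P = O

ord(P) = 40


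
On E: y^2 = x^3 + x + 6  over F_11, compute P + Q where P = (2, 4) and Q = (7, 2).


P != Q, so use the chord formula.
s = (y2 - y1) / (x2 - x1) = (9) / (5) mod 11 = 4
x3 = s^2 - x1 - x2 mod 11 = 4^2 - 2 - 7 = 7
y3 = s (x1 - x3) - y1 mod 11 = 4 * (2 - 7) - 4 = 9

P + Q = (7, 9)


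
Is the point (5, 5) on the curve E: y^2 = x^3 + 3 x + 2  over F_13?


Check whether y^2 = x^3 + 3 x + 2 (mod 13) for (x, y) = (5, 5).
LHS: y^2 = 5^2 mod 13 = 12
RHS: x^3 + 3 x + 2 = 5^3 + 3*5 + 2 mod 13 = 12
LHS = RHS

Yes, on the curve


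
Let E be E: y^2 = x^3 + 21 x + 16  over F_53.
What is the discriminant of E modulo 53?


4 a^3 + 27 b^2 = 4*21^3 + 27*16^2 = 37044 + 6912 = 43956
Delta = -16 * (43956) = -703296
Delta mod 53 = 14

Delta = 14 (mod 53)


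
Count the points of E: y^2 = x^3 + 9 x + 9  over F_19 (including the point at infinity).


For each x in F_19, count y with y^2 = x^3 + 9 x + 9 mod 19:
  x = 0: RHS = 9, y in [3, 16]  -> 2 point(s)
  x = 1: RHS = 0, y in [0]  -> 1 point(s)
  x = 2: RHS = 16, y in [4, 15]  -> 2 point(s)
  x = 3: RHS = 6, y in [5, 14]  -> 2 point(s)
  x = 7: RHS = 16, y in [4, 15]  -> 2 point(s)
  x = 8: RHS = 4, y in [2, 17]  -> 2 point(s)
  x = 10: RHS = 16, y in [4, 15]  -> 2 point(s)
  x = 13: RHS = 5, y in [9, 10]  -> 2 point(s)
  x = 15: RHS = 4, y in [2, 17]  -> 2 point(s)
Affine points: 17. Add the point at infinity: total = 18.

#E(F_19) = 18


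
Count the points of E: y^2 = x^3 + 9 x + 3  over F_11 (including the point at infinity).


For each x in F_11, count y with y^2 = x^3 + 9 x + 3 mod 11:
  x = 0: RHS = 3, y in [5, 6]  -> 2 point(s)
  x = 4: RHS = 4, y in [2, 9]  -> 2 point(s)
  x = 6: RHS = 9, y in [3, 8]  -> 2 point(s)
  x = 8: RHS = 4, y in [2, 9]  -> 2 point(s)
  x = 10: RHS = 4, y in [2, 9]  -> 2 point(s)
Affine points: 10. Add the point at infinity: total = 11.

#E(F_11) = 11


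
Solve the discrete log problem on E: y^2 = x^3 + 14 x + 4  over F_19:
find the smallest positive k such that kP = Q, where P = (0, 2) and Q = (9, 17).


Enumerate multiples of P until we hit Q = (9, 17):
  1P = (0, 2)
  2P = (17, 5)
  3P = (9, 2)
  4P = (10, 17)
  5P = (16, 12)
  6P = (12, 0)
  7P = (16, 7)
  8P = (10, 2)
  9P = (9, 17)
Match found at i = 9.

k = 9


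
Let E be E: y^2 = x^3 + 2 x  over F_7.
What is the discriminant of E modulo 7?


4 a^3 + 27 b^2 = 4*2^3 + 27*0^2 = 32 + 0 = 32
Delta = -16 * (32) = -512
Delta mod 7 = 6

Delta = 6 (mod 7)


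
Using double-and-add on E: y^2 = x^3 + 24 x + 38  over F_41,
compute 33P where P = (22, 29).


k = 33 = 100001_2 (binary, LSB first: 100001)
Double-and-add from P = (22, 29):
  bit 0 = 1: acc = O + (22, 29) = (22, 29)
  bit 1 = 0: acc unchanged = (22, 29)
  bit 2 = 0: acc unchanged = (22, 29)
  bit 3 = 0: acc unchanged = (22, 29)
  bit 4 = 0: acc unchanged = (22, 29)
  bit 5 = 1: acc = (22, 29) + (13, 13) = (37, 40)

33P = (37, 40)


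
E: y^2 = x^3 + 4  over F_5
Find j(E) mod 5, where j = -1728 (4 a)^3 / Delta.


Delta = -16(4 a^3 + 27 b^2) mod 5 = 3
-1728 * (4 a)^3 = -1728 * (4*0)^3 mod 5 = 0
j = 0 * 3^(-1) mod 5 = 0

j = 0 (mod 5)


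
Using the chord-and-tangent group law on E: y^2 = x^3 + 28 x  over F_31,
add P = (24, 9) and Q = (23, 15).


P != Q, so use the chord formula.
s = (y2 - y1) / (x2 - x1) = (6) / (30) mod 31 = 25
x3 = s^2 - x1 - x2 mod 31 = 25^2 - 24 - 23 = 20
y3 = s (x1 - x3) - y1 mod 31 = 25 * (24 - 20) - 9 = 29

P + Q = (20, 29)


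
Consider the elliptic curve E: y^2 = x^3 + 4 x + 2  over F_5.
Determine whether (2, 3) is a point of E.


Check whether y^2 = x^3 + 4 x + 2 (mod 5) for (x, y) = (2, 3).
LHS: y^2 = 3^2 mod 5 = 4
RHS: x^3 + 4 x + 2 = 2^3 + 4*2 + 2 mod 5 = 3
LHS != RHS

No, not on the curve


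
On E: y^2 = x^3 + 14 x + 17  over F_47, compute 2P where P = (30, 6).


Doubling: s = (3 x1^2 + a) / (2 y1)
s = (3*30^2 + 14) / (2*6) mod 47 = 46
x3 = s^2 - 2 x1 mod 47 = 46^2 - 2*30 = 35
y3 = s (x1 - x3) - y1 mod 47 = 46 * (30 - 35) - 6 = 46

2P = (35, 46)


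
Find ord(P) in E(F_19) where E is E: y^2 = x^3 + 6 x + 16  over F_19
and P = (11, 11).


Compute successive multiples of P until we hit O:
  1P = (11, 11)
  2P = (2, 13)
  3P = (3, 2)
  4P = (3, 17)
  5P = (2, 6)
  6P = (11, 8)
  7P = O

ord(P) = 7


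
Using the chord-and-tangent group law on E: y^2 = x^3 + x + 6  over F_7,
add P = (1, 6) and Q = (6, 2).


P != Q, so use the chord formula.
s = (y2 - y1) / (x2 - x1) = (3) / (5) mod 7 = 2
x3 = s^2 - x1 - x2 mod 7 = 2^2 - 1 - 6 = 4
y3 = s (x1 - x3) - y1 mod 7 = 2 * (1 - 4) - 6 = 2

P + Q = (4, 2)


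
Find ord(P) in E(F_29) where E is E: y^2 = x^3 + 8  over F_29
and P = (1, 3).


Compute successive multiples of P until we hit O:
  1P = (1, 3)
  2P = (20, 2)
  3P = (17, 7)
  4P = (2, 4)
  5P = (27, 0)
  6P = (2, 25)
  7P = (17, 22)
  8P = (20, 27)
  ... (continuing to 10P)
  10P = O

ord(P) = 10


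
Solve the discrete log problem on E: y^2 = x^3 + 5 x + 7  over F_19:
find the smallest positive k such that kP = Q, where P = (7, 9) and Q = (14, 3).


Enumerate multiples of P until we hit Q = (14, 3):
  1P = (7, 9)
  2P = (5, 10)
  3P = (12, 3)
  4P = (6, 5)
  5P = (3, 7)
  6P = (14, 16)
  7P = (18, 18)
  8P = (11, 5)
  9P = (2, 5)
  10P = (0, 8)
  11P = (0, 11)
  12P = (2, 14)
  13P = (11, 14)
  14P = (18, 1)
  15P = (14, 3)
Match found at i = 15.

k = 15


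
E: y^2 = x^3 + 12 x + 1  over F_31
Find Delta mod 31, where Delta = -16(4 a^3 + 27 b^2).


4 a^3 + 27 b^2 = 4*12^3 + 27*1^2 = 6912 + 27 = 6939
Delta = -16 * (6939) = -111024
Delta mod 31 = 18

Delta = 18 (mod 31)


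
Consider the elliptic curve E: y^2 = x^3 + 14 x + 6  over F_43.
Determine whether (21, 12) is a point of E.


Check whether y^2 = x^3 + 14 x + 6 (mod 43) for (x, y) = (21, 12).
LHS: y^2 = 12^2 mod 43 = 15
RHS: x^3 + 14 x + 6 = 21^3 + 14*21 + 6 mod 43 = 15
LHS = RHS

Yes, on the curve


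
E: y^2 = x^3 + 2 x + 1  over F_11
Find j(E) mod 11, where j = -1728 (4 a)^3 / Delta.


Delta = -16(4 a^3 + 27 b^2) mod 11 = 2
-1728 * (4 a)^3 = -1728 * (4*2)^3 mod 11 = 5
j = 5 * 2^(-1) mod 11 = 8

j = 8 (mod 11)


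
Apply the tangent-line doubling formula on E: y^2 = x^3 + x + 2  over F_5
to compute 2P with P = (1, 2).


Doubling: s = (3 x1^2 + a) / (2 y1)
s = (3*1^2 + 1) / (2*2) mod 5 = 1
x3 = s^2 - 2 x1 mod 5 = 1^2 - 2*1 = 4
y3 = s (x1 - x3) - y1 mod 5 = 1 * (1 - 4) - 2 = 0

2P = (4, 0)


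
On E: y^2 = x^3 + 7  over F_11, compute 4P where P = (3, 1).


k = 4 = 100_2 (binary, LSB first: 001)
Double-and-add from P = (3, 1):
  bit 0 = 0: acc unchanged = O
  bit 1 = 0: acc unchanged = O
  bit 2 = 1: acc = O + (3, 1) = (3, 1)

4P = (3, 1)


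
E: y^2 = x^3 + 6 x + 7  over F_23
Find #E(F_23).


For each x in F_23, count y with y^2 = x^3 + 6 x + 7 mod 23:
  x = 2: RHS = 4, y in [2, 21]  -> 2 point(s)
  x = 3: RHS = 6, y in [11, 12]  -> 2 point(s)
  x = 4: RHS = 3, y in [7, 16]  -> 2 point(s)
  x = 5: RHS = 1, y in [1, 22]  -> 2 point(s)
  x = 6: RHS = 6, y in [11, 12]  -> 2 point(s)
  x = 7: RHS = 1, y in [1, 22]  -> 2 point(s)
  x = 9: RHS = 8, y in [10, 13]  -> 2 point(s)
  x = 10: RHS = 9, y in [3, 20]  -> 2 point(s)
  x = 11: RHS = 1, y in [1, 22]  -> 2 point(s)
  x = 12: RHS = 13, y in [6, 17]  -> 2 point(s)
  x = 14: RHS = 6, y in [11, 12]  -> 2 point(s)
  x = 16: RHS = 13, y in [6, 17]  -> 2 point(s)
  x = 17: RHS = 8, y in [10, 13]  -> 2 point(s)
  x = 18: RHS = 13, y in [6, 17]  -> 2 point(s)
  x = 20: RHS = 8, y in [10, 13]  -> 2 point(s)
  x = 22: RHS = 0, y in [0]  -> 1 point(s)
Affine points: 31. Add the point at infinity: total = 32.

#E(F_23) = 32
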